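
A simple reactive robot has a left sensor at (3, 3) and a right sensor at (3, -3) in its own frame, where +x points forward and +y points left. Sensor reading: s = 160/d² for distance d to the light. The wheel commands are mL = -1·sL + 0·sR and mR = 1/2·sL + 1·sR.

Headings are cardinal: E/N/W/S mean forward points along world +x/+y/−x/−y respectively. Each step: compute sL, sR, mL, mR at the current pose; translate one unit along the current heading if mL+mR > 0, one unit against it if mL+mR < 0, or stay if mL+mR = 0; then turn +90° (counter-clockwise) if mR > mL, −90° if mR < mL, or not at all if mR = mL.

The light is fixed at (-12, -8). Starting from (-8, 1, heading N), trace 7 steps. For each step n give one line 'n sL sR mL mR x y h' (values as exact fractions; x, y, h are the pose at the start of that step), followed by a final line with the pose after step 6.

n=0: pose=(-8,1,N); sL=32/29, sR=160/193; mL=-32/29, mR=7728/5597; mL+mR=1552/5597 → advance +1; mR−mL=13904/5597 → turn +1·90°
n=1: pose=(-8,2,W); sL=16/5, sR=16/17; mL=-16/5, mR=216/85; mL+mR=-56/85 → advance -1; mR−mL=488/85 → turn +1·90°
n=2: pose=(-7,2,S); sL=160/113, sR=160/53; mL=-160/113, mR=22320/5989; mL+mR=13840/5989 → advance +1; mR−mL=30800/5989 → turn +1·90°
n=3: pose=(-7,1,E); sL=10/13, sR=8/5; mL=-10/13, mR=129/65; mL+mR=79/65 → advance +1; mR−mL=179/65 → turn +1·90°
n=4: pose=(-6,1,N); sL=160/153, sR=32/45; mL=-160/153, mR=944/765; mL+mR=16/85 → advance +1; mR−mL=1744/765 → turn +1·90°
n=5: pose=(-6,2,W); sL=80/29, sR=80/89; mL=-80/29, mR=5880/2581; mL+mR=-1240/2581 → advance -1; mR−mL=13000/2581 → turn +1·90°
n=6: pose=(-5,2,S); sL=160/149, sR=32/13; mL=-160/149, mR=5808/1937; mL+mR=3728/1937 → advance +1; mR−mL=7888/1937 → turn +1·90°

0 32/29 160/193 -32/29 7728/5597 -8 1 N
1 16/5 16/17 -16/5 216/85 -8 2 W
2 160/113 160/53 -160/113 22320/5989 -7 2 S
3 10/13 8/5 -10/13 129/65 -7 1 E
4 160/153 32/45 -160/153 944/765 -6 1 N
5 80/29 80/89 -80/29 5880/2581 -6 2 W
6 160/149 32/13 -160/149 5808/1937 -5 2 S
final -5 1 E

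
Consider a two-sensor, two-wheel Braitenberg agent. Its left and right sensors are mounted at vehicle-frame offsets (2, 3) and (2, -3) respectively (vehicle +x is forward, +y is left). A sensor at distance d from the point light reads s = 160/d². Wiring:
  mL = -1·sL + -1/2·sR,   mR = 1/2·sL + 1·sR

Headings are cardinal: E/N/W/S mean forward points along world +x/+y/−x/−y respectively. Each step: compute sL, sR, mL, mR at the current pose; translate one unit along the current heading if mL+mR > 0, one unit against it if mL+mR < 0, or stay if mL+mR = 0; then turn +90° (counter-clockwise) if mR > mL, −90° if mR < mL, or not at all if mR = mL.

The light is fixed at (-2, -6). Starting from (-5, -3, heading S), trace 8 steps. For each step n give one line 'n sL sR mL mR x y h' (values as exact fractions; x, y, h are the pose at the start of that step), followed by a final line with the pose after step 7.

0 160 160/37 -6000/37 3120/37 -5 -3 S
1 16/5 80 -216/5 408/5 -5 -2 E
2 160/61 160/37 -10800/2257 12720/2257 -4 -2 N
3 8 2 -9 6 -4 -1 W
4 160/13 32/5 -1008/65 816/65 -3 -1 S
5 80/41 16 -408/41 696/41 -3 0 E
6 160/73 160/73 -240/73 240/73 -2 0 N
7 160/13 32/17 -2928/221 1776/221 -2 0 W
final -1 0 S

n=0: pose=(-5,-3,S); sL=160, sR=160/37; mL=-6000/37, mR=3120/37; mL+mR=-2880/37 → advance -1; mR−mL=9120/37 → turn +1·90°
n=1: pose=(-5,-2,E); sL=16/5, sR=80; mL=-216/5, mR=408/5; mL+mR=192/5 → advance +1; mR−mL=624/5 → turn +1·90°
n=2: pose=(-4,-2,N); sL=160/61, sR=160/37; mL=-10800/2257, mR=12720/2257; mL+mR=1920/2257 → advance +1; mR−mL=23520/2257 → turn +1·90°
n=3: pose=(-4,-1,W); sL=8, sR=2; mL=-9, mR=6; mL+mR=-3 → advance -1; mR−mL=15 → turn +1·90°
n=4: pose=(-3,-1,S); sL=160/13, sR=32/5; mL=-1008/65, mR=816/65; mL+mR=-192/65 → advance -1; mR−mL=1824/65 → turn +1·90°
n=5: pose=(-3,0,E); sL=80/41, sR=16; mL=-408/41, mR=696/41; mL+mR=288/41 → advance +1; mR−mL=1104/41 → turn +1·90°
n=6: pose=(-2,0,N); sL=160/73, sR=160/73; mL=-240/73, mR=240/73; mL+mR=0 → advance +0; mR−mL=480/73 → turn +1·90°
n=7: pose=(-2,0,W); sL=160/13, sR=32/17; mL=-2928/221, mR=1776/221; mL+mR=-1152/221 → advance -1; mR−mL=4704/221 → turn +1·90°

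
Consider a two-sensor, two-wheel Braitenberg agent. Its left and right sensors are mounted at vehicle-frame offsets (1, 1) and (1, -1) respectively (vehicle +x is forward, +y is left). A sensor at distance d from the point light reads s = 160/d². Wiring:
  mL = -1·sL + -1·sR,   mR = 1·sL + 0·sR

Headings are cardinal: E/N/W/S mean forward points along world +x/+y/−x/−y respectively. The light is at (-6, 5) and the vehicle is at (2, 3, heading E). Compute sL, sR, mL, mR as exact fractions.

left sensor world pos  = (3, 4); dL² = 82
right sensor world pos = (3, 2); dR² = 90
sL = 160/82 = 80/41
sR = 160/90 = 16/9
mL = -1·sL + -1·sR = -1376/369
mR = 1·sL + 0·sR = 80/41

80/41 16/9 -1376/369 80/41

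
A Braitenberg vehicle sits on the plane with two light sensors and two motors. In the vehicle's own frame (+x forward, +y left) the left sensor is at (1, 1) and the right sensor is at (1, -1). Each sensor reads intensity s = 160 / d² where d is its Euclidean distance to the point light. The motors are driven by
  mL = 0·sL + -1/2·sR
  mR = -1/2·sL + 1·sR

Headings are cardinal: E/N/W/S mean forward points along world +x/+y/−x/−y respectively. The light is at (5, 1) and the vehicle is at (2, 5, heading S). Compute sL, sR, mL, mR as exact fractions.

160/13 32/5 -16/5 16/65

left sensor world pos  = (3, 4); dL² = 13
right sensor world pos = (1, 4); dR² = 25
sL = 160/13 = 160/13
sR = 160/25 = 32/5
mL = 0·sL + -1/2·sR = -16/5
mR = -1/2·sL + 1·sR = 16/65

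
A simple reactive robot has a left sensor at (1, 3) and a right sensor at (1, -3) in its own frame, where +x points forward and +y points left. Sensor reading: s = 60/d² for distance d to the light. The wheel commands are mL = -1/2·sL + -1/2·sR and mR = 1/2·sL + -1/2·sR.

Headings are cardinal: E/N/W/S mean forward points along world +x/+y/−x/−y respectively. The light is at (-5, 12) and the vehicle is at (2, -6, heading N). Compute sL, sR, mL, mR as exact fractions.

left sensor world pos  = (-1, -5); dL² = 305
right sensor world pos = (5, -5); dR² = 389
sL = 60/305 = 12/61
sR = 60/389 = 60/389
mL = -1/2·sL + -1/2·sR = -4164/23729
mR = 1/2·sL + -1/2·sR = 504/23729

12/61 60/389 -4164/23729 504/23729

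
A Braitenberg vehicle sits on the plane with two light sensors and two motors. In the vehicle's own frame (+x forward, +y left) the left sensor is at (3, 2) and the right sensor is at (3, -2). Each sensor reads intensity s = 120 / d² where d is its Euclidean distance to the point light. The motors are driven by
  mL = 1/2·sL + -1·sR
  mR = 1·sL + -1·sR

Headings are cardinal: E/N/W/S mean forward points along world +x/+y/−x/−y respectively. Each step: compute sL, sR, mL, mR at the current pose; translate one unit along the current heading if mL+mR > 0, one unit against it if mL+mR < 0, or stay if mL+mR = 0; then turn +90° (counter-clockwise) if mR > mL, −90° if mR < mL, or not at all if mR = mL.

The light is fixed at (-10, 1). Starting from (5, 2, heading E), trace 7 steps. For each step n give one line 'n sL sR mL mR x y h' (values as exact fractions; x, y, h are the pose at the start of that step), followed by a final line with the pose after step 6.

0 40/111 24/65 -1364/7215 -64/7215 5 2 E
1 3/4 15/34 -9/136 21/68 4 2 N
2 120/121 120/137 -6300/16577 1920/16577 4 3 W
3 12/29 12/17 -246/493 -144/493 5 3 S
4 120/349 24/65 -4476/22685 -576/22685 5 4 E
5 2/3 30/73 -17/219 56/219 4 4 N
6 24/25 120/157 -1116/3925 768/3925 4 5 W
final 5 5 S

n=0: pose=(5,2,E); sL=40/111, sR=24/65; mL=-1364/7215, mR=-64/7215; mL+mR=-476/2405 → advance -1; mR−mL=20/111 → turn +1·90°
n=1: pose=(4,2,N); sL=3/4, sR=15/34; mL=-9/136, mR=21/68; mL+mR=33/136 → advance +1; mR−mL=3/8 → turn +1·90°
n=2: pose=(4,3,W); sL=120/121, sR=120/137; mL=-6300/16577, mR=1920/16577; mL+mR=-4380/16577 → advance -1; mR−mL=60/121 → turn +1·90°
n=3: pose=(5,3,S); sL=12/29, sR=12/17; mL=-246/493, mR=-144/493; mL+mR=-390/493 → advance -1; mR−mL=6/29 → turn +1·90°
n=4: pose=(5,4,E); sL=120/349, sR=24/65; mL=-4476/22685, mR=-576/22685; mL+mR=-5052/22685 → advance -1; mR−mL=60/349 → turn +1·90°
n=5: pose=(4,4,N); sL=2/3, sR=30/73; mL=-17/219, mR=56/219; mL+mR=13/73 → advance +1; mR−mL=1/3 → turn +1·90°
n=6: pose=(4,5,W); sL=24/25, sR=120/157; mL=-1116/3925, mR=768/3925; mL+mR=-348/3925 → advance -1; mR−mL=12/25 → turn +1·90°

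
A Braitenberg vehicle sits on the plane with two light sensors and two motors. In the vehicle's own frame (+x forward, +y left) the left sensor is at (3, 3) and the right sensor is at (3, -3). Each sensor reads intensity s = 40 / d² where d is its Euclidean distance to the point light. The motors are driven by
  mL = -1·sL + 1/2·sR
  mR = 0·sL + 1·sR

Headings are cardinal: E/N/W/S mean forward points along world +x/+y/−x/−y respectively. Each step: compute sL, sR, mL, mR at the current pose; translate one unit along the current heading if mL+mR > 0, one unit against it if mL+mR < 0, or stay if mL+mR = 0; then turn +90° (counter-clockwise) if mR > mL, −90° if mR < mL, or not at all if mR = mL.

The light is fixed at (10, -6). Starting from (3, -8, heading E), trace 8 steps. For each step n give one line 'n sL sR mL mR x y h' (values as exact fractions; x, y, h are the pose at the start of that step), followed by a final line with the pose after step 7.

n=0: pose=(3,-8,E); sL=40/17, sR=40/41; mL=-1300/697, mR=40/41; mL+mR=-620/697 → advance -1; mR−mL=1980/697 → turn +1·90°
n=1: pose=(2,-8,N); sL=20/61, sR=20/13; mL=350/793, mR=20/13; mL+mR=1570/793 → advance +1; mR−mL=870/793 → turn +1·90°
n=2: pose=(2,-7,W); sL=40/137, sR=8/25; mL=-452/3425, mR=8/25; mL+mR=644/3425 → advance +1; mR−mL=1548/3425 → turn +1·90°
n=3: pose=(1,-7,S); sL=10/13, sR=1/4; mL=-67/104, mR=1/4; mL+mR=-41/104 → advance -1; mR−mL=93/104 → turn +1·90°
n=4: pose=(1,-6,E); sL=8/9, sR=8/9; mL=-4/9, mR=8/9; mL+mR=4/9 → advance +1; mR−mL=4/3 → turn +1·90°
n=5: pose=(2,-6,N); sL=4/13, sR=20/17; mL=62/221, mR=20/17; mL+mR=322/221 → advance +1; mR−mL=198/221 → turn +1·90°
n=6: pose=(2,-5,W); sL=8/25, sR=40/137; mL=-596/3425, mR=40/137; mL+mR=404/3425 → advance +1; mR−mL=1596/3425 → turn +1·90°
n=7: pose=(1,-5,S); sL=1, sR=10/37; mL=-32/37, mR=10/37; mL+mR=-22/37 → advance -1; mR−mL=42/37 → turn +1·90°

0 40/17 40/41 -1300/697 40/41 3 -8 E
1 20/61 20/13 350/793 20/13 2 -8 N
2 40/137 8/25 -452/3425 8/25 2 -7 W
3 10/13 1/4 -67/104 1/4 1 -7 S
4 8/9 8/9 -4/9 8/9 1 -6 E
5 4/13 20/17 62/221 20/17 2 -6 N
6 8/25 40/137 -596/3425 40/137 2 -5 W
7 1 10/37 -32/37 10/37 1 -5 S
final 1 -4 E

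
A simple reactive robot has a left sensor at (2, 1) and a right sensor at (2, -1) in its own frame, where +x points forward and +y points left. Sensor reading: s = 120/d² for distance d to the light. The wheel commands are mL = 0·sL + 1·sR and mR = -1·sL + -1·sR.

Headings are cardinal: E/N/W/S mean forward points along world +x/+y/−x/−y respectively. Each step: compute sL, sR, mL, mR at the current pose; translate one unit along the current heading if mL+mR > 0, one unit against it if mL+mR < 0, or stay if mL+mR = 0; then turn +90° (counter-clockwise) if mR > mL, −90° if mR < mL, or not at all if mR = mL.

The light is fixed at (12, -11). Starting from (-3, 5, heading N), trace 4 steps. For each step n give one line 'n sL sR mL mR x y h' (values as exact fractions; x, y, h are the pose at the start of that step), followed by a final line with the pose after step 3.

0 6/29 3/13 3/13 -165/377 -3 5 N
1 24/85 24/73 24/73 -3792/6205 -3 4 E
2 60/197 60/229 60/229 -25560/45113 -4 4 S
3 40/183 120/613 120/613 -46480/112179 -4 5 W
final -3 5 N

n=0: pose=(-3,5,N); sL=6/29, sR=3/13; mL=3/13, mR=-165/377; mL+mR=-6/29 → advance -1; mR−mL=-252/377 → turn -1·90°
n=1: pose=(-3,4,E); sL=24/85, sR=24/73; mL=24/73, mR=-3792/6205; mL+mR=-24/85 → advance -1; mR−mL=-5832/6205 → turn -1·90°
n=2: pose=(-4,4,S); sL=60/197, sR=60/229; mL=60/229, mR=-25560/45113; mL+mR=-60/197 → advance -1; mR−mL=-37380/45113 → turn -1·90°
n=3: pose=(-4,5,W); sL=40/183, sR=120/613; mL=120/613, mR=-46480/112179; mL+mR=-40/183 → advance -1; mR−mL=-68440/112179 → turn -1·90°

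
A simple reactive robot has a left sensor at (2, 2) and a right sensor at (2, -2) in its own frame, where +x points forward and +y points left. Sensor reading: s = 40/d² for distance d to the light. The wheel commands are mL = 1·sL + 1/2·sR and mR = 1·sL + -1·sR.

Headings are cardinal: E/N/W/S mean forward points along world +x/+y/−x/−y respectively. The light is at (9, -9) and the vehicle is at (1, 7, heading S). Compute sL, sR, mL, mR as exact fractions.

5/29 5/37 515/2146 40/1073

left sensor world pos  = (3, 5); dL² = 232
right sensor world pos = (-1, 5); dR² = 296
sL = 40/232 = 5/29
sR = 40/296 = 5/37
mL = 1·sL + 1/2·sR = 515/2146
mR = 1·sL + -1·sR = 40/1073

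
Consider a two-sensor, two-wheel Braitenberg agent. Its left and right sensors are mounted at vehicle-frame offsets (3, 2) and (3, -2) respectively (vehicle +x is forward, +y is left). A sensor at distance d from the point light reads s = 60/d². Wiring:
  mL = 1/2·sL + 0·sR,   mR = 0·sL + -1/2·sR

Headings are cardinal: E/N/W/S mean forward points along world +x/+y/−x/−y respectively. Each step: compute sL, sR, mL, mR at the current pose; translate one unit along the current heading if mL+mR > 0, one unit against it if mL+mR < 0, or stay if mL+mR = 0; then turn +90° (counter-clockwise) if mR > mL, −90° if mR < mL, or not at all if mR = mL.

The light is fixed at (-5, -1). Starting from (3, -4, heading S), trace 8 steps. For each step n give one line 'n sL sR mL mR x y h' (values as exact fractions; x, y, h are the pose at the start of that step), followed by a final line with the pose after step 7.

n=0: pose=(3,-4,S); sL=15/34, sR=5/6; mL=15/68, mR=-5/12; mL+mR=-10/51 → advance -1; mR−mL=-65/102 → turn -1·90°
n=1: pose=(3,-3,W); sL=60/41, sR=12/5; mL=30/41, mR=-6/5; mL+mR=-96/205 → advance -1; mR−mL=-396/205 → turn -1·90°
n=2: pose=(4,-3,N); sL=6/5, sR=30/61; mL=3/5, mR=-15/61; mL+mR=108/305 → advance +1; mR−mL=-258/305 → turn -1·90°
n=3: pose=(4,-2,E); sL=12/29, sR=20/51; mL=6/29, mR=-10/51; mL+mR=16/1479 → advance +1; mR−mL=-596/1479 → turn -1·90°
n=4: pose=(5,-2,S); sL=3/8, sR=3/4; mL=3/16, mR=-3/8; mL+mR=-3/16 → advance -1; mR−mL=-9/16 → turn -1·90°
n=5: pose=(5,-1,W); sL=60/53, sR=60/53; mL=30/53, mR=-30/53; mL+mR=0 → advance +0; mR−mL=-60/53 → turn -1·90°
n=6: pose=(5,-1,N); sL=60/73, sR=20/51; mL=30/73, mR=-10/51; mL+mR=800/3723 → advance +1; mR−mL=-2260/3723 → turn -1·90°
n=7: pose=(5,0,E); sL=30/89, sR=6/17; mL=15/89, mR=-3/17; mL+mR=-12/1513 → advance -1; mR−mL=-522/1513 → turn -1·90°

0 15/34 5/6 15/68 -5/12 3 -4 S
1 60/41 12/5 30/41 -6/5 3 -3 W
2 6/5 30/61 3/5 -15/61 4 -3 N
3 12/29 20/51 6/29 -10/51 4 -2 E
4 3/8 3/4 3/16 -3/8 5 -2 S
5 60/53 60/53 30/53 -30/53 5 -1 W
6 60/73 20/51 30/73 -10/51 5 -1 N
7 30/89 6/17 15/89 -3/17 5 0 E
final 4 0 S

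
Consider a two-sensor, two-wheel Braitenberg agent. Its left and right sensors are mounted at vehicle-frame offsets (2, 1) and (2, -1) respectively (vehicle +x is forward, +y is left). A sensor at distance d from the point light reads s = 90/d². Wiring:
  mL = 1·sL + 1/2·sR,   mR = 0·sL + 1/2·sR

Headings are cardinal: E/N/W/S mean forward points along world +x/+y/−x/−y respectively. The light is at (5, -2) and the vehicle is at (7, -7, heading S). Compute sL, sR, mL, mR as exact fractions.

left sensor world pos  = (8, -9); dL² = 58
right sensor world pos = (6, -9); dR² = 50
sL = 90/58 = 45/29
sR = 90/50 = 9/5
mL = 1·sL + 1/2·sR = 711/290
mR = 0·sL + 1/2·sR = 9/10

45/29 9/5 711/290 9/10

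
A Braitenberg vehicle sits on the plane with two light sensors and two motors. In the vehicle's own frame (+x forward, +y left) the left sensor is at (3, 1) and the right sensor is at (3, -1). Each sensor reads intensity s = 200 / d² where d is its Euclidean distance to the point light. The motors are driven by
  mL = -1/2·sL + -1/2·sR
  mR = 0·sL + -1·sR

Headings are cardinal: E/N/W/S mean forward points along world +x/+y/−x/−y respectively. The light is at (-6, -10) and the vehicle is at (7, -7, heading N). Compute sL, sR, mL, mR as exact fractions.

left sensor world pos  = (6, -4); dL² = 180
right sensor world pos = (8, -4); dR² = 232
sL = 200/180 = 10/9
sR = 200/232 = 25/29
mL = -1/2·sL + -1/2·sR = -515/522
mR = 0·sL + -1·sR = -25/29

10/9 25/29 -515/522 -25/29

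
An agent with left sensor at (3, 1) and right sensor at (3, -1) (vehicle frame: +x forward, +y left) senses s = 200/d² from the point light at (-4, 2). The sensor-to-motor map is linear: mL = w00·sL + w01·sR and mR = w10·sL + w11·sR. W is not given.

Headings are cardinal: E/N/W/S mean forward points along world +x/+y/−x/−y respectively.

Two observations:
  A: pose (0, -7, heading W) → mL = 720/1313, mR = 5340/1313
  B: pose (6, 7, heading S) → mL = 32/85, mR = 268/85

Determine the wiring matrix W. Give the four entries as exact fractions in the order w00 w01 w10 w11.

-1/2 1/2 1/2 1

obs A: pose=(0,-7,W) → sL=200/101, sR=40/13, mL=720/1313, mR=5340/1313
obs B: pose=(6,7,S) → sL=8/5, sR=40/17, mL=32/85, mR=268/85
sensor matrix S = [[200/101, 40/13], [8/5, 40/17]]; det S = -5888/22321
solve [mL_A; mL_B] = S·[w00; w01] and [mR_A; mR_B] = S·[w10; w11]:
  w00 = -1/2, w01 = 1/2, w10 = 1/2, w11 = 1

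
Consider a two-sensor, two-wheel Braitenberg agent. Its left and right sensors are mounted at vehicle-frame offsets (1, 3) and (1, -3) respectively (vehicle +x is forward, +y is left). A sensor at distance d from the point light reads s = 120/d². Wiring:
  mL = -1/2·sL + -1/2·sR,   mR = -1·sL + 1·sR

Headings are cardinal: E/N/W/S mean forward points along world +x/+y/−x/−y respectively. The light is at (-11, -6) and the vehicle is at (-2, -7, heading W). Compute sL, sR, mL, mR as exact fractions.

left sensor world pos  = (-3, -10); dL² = 80
right sensor world pos = (-3, -4); dR² = 68
sL = 120/80 = 3/2
sR = 120/68 = 30/17
mL = -1/2·sL + -1/2·sR = -111/68
mR = -1·sL + 1·sR = 9/34

3/2 30/17 -111/68 9/34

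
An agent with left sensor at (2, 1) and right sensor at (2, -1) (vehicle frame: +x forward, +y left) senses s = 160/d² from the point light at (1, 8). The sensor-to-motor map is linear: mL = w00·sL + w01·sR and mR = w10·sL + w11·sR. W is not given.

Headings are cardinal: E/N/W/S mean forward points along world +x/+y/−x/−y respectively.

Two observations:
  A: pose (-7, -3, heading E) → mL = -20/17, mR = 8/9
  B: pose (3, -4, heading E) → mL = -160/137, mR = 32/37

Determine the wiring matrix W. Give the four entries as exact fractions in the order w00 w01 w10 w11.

-1 0 0 1

obs A: pose=(-7,-3,E) → sL=20/17, sR=8/9, mL=-20/17, mR=8/9
obs B: pose=(3,-4,E) → sL=160/137, sR=32/37, mL=-160/137, mR=32/37
sensor matrix S = [[20/17, 8/9], [160/137, 32/37]]; det S = -16000/775557
solve [mL_A; mL_B] = S·[w00; w01] and [mR_A; mR_B] = S·[w10; w11]:
  w00 = -1, w01 = 0, w10 = 0, w11 = 1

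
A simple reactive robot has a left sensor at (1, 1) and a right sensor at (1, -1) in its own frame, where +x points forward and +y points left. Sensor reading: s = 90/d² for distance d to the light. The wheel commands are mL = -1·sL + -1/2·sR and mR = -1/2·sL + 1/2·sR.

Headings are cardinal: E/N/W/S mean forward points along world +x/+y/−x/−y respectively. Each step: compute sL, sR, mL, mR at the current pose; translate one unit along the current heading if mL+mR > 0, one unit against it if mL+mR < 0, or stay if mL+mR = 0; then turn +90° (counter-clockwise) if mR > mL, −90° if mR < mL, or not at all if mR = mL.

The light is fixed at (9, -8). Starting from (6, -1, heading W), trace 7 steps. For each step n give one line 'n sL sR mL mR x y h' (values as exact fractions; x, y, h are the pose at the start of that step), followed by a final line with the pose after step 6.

0 45/26 9/8 -477/208 -63/208 6 -1 W
1 90/37 2 -127/37 -8/37 7 -1 S
2 45/41 9/5 -819/410 72/205 7 0 E
3 90/97 18/17 -2403/1649 108/1649 6 0 N
4 45/26 9/8 -477/208 -63/208 6 -1 W
5 90/37 2 -127/37 -8/37 7 -1 S
6 45/41 9/5 -819/410 72/205 7 0 E
final 6 0 N

n=0: pose=(6,-1,W); sL=45/26, sR=9/8; mL=-477/208, mR=-63/208; mL+mR=-135/52 → advance -1; mR−mL=207/104 → turn +1·90°
n=1: pose=(7,-1,S); sL=90/37, sR=2; mL=-127/37, mR=-8/37; mL+mR=-135/37 → advance -1; mR−mL=119/37 → turn +1·90°
n=2: pose=(7,0,E); sL=45/41, sR=9/5; mL=-819/410, mR=72/205; mL+mR=-135/82 → advance -1; mR−mL=963/410 → turn +1·90°
n=3: pose=(6,0,N); sL=90/97, sR=18/17; mL=-2403/1649, mR=108/1649; mL+mR=-135/97 → advance -1; mR−mL=2511/1649 → turn +1·90°
n=4: pose=(6,-1,W); sL=45/26, sR=9/8; mL=-477/208, mR=-63/208; mL+mR=-135/52 → advance -1; mR−mL=207/104 → turn +1·90°
n=5: pose=(7,-1,S); sL=90/37, sR=2; mL=-127/37, mR=-8/37; mL+mR=-135/37 → advance -1; mR−mL=119/37 → turn +1·90°
n=6: pose=(7,0,E); sL=45/41, sR=9/5; mL=-819/410, mR=72/205; mL+mR=-135/82 → advance -1; mR−mL=963/410 → turn +1·90°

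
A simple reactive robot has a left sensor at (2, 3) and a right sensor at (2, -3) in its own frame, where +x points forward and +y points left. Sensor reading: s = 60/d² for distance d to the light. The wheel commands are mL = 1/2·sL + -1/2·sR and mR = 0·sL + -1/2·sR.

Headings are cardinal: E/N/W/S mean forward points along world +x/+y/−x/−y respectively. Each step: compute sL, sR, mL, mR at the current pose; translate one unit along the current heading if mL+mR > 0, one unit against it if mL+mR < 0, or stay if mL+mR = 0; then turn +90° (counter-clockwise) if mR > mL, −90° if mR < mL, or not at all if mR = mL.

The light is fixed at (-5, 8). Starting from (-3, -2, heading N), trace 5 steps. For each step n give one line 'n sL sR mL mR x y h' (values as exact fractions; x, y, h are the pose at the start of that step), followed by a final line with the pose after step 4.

0 12/13 60/89 144/1157 -30/89 -3 -2 N
1 3/4 15/53 99/424 -15/106 -3 -3 E
2 12/41 60/169 -216/6929 -30/169 -2 -3 S
3 6/17 6/5 -36/85 -3/5 -2 -2 W
4 12/13 60/113 288/1469 -30/113 -1 -2 N
final -1 -3 E

n=0: pose=(-3,-2,N); sL=12/13, sR=60/89; mL=144/1157, mR=-30/89; mL+mR=-246/1157 → advance -1; mR−mL=-6/13 → turn -1·90°
n=1: pose=(-3,-3,E); sL=3/4, sR=15/53; mL=99/424, mR=-15/106; mL+mR=39/424 → advance +1; mR−mL=-3/8 → turn -1·90°
n=2: pose=(-2,-3,S); sL=12/41, sR=60/169; mL=-216/6929, mR=-30/169; mL+mR=-1446/6929 → advance -1; mR−mL=-6/41 → turn -1·90°
n=3: pose=(-2,-2,W); sL=6/17, sR=6/5; mL=-36/85, mR=-3/5; mL+mR=-87/85 → advance -1; mR−mL=-3/17 → turn -1·90°
n=4: pose=(-1,-2,N); sL=12/13, sR=60/113; mL=288/1469, mR=-30/113; mL+mR=-102/1469 → advance -1; mR−mL=-6/13 → turn -1·90°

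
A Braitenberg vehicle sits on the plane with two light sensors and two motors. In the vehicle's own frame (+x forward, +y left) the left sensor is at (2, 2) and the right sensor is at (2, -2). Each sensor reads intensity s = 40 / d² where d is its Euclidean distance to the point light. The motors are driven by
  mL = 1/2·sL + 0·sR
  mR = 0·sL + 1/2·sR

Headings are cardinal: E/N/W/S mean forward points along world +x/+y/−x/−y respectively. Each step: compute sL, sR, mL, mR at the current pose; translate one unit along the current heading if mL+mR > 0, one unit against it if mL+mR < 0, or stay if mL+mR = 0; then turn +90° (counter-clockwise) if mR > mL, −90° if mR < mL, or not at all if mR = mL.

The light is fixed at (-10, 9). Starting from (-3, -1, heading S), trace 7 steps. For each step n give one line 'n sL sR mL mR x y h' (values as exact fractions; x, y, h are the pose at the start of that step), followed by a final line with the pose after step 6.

0 8/45 40/169 4/45 20/169 -3 -1 S
1 20/81 4/25 10/81 2/25 -3 -2 E
2 40/269 8/41 20/269 4/41 -2 -2 S
3 1/5 5/37 1/10 5/74 -2 -3 E
4 40/317 8/49 20/317 4/49 -1 -3 S
5 20/121 20/173 10/121 10/173 -1 -4 E
6 40/369 40/289 20/369 20/289 0 -4 S
final 0 -5 E

n=0: pose=(-3,-1,S); sL=8/45, sR=40/169; mL=4/45, mR=20/169; mL+mR=1576/7605 → advance +1; mR−mL=224/7605 → turn +1·90°
n=1: pose=(-3,-2,E); sL=20/81, sR=4/25; mL=10/81, mR=2/25; mL+mR=412/2025 → advance +1; mR−mL=-88/2025 → turn -1·90°
n=2: pose=(-2,-2,S); sL=40/269, sR=8/41; mL=20/269, mR=4/41; mL+mR=1896/11029 → advance +1; mR−mL=256/11029 → turn +1·90°
n=3: pose=(-2,-3,E); sL=1/5, sR=5/37; mL=1/10, mR=5/74; mL+mR=31/185 → advance +1; mR−mL=-6/185 → turn -1·90°
n=4: pose=(-1,-3,S); sL=40/317, sR=8/49; mL=20/317, mR=4/49; mL+mR=2248/15533 → advance +1; mR−mL=288/15533 → turn +1·90°
n=5: pose=(-1,-4,E); sL=20/121, sR=20/173; mL=10/121, mR=10/173; mL+mR=2940/20933 → advance +1; mR−mL=-520/20933 → turn -1·90°
n=6: pose=(0,-4,S); sL=40/369, sR=40/289; mL=20/369, mR=20/289; mL+mR=13160/106641 → advance +1; mR−mL=1600/106641 → turn +1·90°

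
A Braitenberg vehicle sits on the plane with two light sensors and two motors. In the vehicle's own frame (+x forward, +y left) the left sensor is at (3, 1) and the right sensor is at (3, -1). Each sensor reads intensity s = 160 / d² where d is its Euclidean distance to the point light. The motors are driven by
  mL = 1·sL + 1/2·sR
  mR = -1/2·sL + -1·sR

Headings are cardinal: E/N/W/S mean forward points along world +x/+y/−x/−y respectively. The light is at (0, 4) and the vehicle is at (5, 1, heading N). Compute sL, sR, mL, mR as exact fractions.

10 40/9 110/9 -85/9

left sensor world pos  = (4, 4); dL² = 16
right sensor world pos = (6, 4); dR² = 36
sL = 160/16 = 10
sR = 160/36 = 40/9
mL = 1·sL + 1/2·sR = 110/9
mR = -1/2·sL + -1·sR = -85/9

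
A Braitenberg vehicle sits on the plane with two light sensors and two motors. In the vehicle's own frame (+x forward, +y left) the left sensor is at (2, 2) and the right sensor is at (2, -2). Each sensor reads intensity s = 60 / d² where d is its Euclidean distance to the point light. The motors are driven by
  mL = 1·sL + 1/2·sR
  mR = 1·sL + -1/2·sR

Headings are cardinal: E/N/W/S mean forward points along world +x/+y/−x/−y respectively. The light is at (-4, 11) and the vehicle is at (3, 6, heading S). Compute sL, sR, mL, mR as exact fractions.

left sensor world pos  = (5, 4); dL² = 130
right sensor world pos = (1, 4); dR² = 74
sL = 60/130 = 6/13
sR = 60/74 = 30/37
mL = 1·sL + 1/2·sR = 417/481
mR = 1·sL + -1/2·sR = 27/481

6/13 30/37 417/481 27/481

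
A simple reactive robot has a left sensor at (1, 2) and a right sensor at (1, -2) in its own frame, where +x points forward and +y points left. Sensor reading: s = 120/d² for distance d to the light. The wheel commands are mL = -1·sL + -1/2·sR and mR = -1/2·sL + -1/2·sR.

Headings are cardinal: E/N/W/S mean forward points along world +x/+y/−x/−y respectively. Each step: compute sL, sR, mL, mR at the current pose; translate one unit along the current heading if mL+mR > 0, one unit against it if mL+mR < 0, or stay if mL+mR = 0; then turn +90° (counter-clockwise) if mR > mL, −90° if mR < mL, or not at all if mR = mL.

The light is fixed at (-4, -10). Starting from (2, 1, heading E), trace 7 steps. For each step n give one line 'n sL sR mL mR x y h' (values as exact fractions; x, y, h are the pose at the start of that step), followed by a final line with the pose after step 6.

n=0: pose=(2,1,E); sL=60/109, sR=12/13; mL=-1434/1417, mR=-1044/1417; mL+mR=-2478/1417 → advance -1; mR−mL=30/109 → turn +1·90°
n=1: pose=(1,1,N); sL=40/51, sR=120/193; mL=-10780/9843, mR=-6920/9843; mL+mR=-5900/3281 → advance -1; mR−mL=20/51 → turn +1·90°
n=2: pose=(1,0,W); sL=3/2, sR=3/4; mL=-15/8, mR=-9/8; mL+mR=-3 → advance -1; mR−mL=3/4 → turn +1·90°
n=3: pose=(2,0,S); sL=24/29, sR=120/97; mL=-4068/2813, mR=-2904/2813; mL+mR=-6972/2813 → advance -1; mR−mL=12/29 → turn +1·90°
n=4: pose=(2,1,E); sL=60/109, sR=12/13; mL=-1434/1417, mR=-1044/1417; mL+mR=-2478/1417 → advance -1; mR−mL=30/109 → turn +1·90°
n=5: pose=(1,1,N); sL=40/51, sR=120/193; mL=-10780/9843, mR=-6920/9843; mL+mR=-5900/3281 → advance -1; mR−mL=20/51 → turn +1·90°
n=6: pose=(1,0,W); sL=3/2, sR=3/4; mL=-15/8, mR=-9/8; mL+mR=-3 → advance -1; mR−mL=3/4 → turn +1·90°

0 60/109 12/13 -1434/1417 -1044/1417 2 1 E
1 40/51 120/193 -10780/9843 -6920/9843 1 1 N
2 3/2 3/4 -15/8 -9/8 1 0 W
3 24/29 120/97 -4068/2813 -2904/2813 2 0 S
4 60/109 12/13 -1434/1417 -1044/1417 2 1 E
5 40/51 120/193 -10780/9843 -6920/9843 1 1 N
6 3/2 3/4 -15/8 -9/8 1 0 W
final 2 0 S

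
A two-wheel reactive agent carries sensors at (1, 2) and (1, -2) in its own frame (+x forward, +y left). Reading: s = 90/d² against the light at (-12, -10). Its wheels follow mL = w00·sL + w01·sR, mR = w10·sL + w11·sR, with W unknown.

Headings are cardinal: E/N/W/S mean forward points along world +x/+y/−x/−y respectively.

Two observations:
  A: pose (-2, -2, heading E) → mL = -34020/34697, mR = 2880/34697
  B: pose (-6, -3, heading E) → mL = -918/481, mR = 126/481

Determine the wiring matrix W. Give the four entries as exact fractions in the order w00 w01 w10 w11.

-1 -1 -1/2 1/2

obs A: pose=(-2,-2,E) → sL=90/221, sR=90/157, mL=-34020/34697, mR=2880/34697
obs B: pose=(-6,-3,E) → sL=9/13, sR=45/37, mL=-918/481, mR=126/481
sensor matrix S = [[90/221, 90/157], [9/13, 45/37]]; det S = 9720/98753
solve [mL_A; mL_B] = S·[w00; w01] and [mR_A; mR_B] = S·[w10; w11]:
  w00 = -1, w01 = -1, w10 = -1/2, w11 = 1/2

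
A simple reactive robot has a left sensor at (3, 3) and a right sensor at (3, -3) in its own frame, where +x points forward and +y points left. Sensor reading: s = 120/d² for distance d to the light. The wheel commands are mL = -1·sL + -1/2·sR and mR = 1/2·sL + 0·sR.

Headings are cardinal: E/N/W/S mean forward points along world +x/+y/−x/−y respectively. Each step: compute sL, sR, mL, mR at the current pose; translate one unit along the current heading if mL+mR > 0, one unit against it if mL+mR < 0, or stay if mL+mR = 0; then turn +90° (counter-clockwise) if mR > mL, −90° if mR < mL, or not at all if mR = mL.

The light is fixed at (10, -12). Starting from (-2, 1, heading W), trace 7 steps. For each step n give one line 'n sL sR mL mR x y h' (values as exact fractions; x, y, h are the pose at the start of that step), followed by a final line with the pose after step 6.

n=0: pose=(-2,1,W); sL=24/65, sR=120/481; mL=-1188/2405, mR=12/65; mL+mR=-744/2405 → advance -1; mR−mL=1632/2405 → turn +1·90°
n=1: pose=(-1,1,S); sL=30/41, sR=15/37; mL=-2835/3034, mR=15/41; mL+mR=-1725/3034 → advance -1; mR−mL=3945/3034 → turn +1·90°
n=2: pose=(-1,2,E); sL=120/353, sR=24/37; mL=-8676/13061, mR=60/353; mL+mR=-6456/13061 → advance -1; mR−mL=10896/13061 → turn +1·90°
n=3: pose=(-2,2,N); sL=60/257, sR=12/37; mL=-3762/9509, mR=30/257; mL+mR=-2652/9509 → advance -1; mR−mL=4872/9509 → turn +1·90°
n=4: pose=(-2,1,W); sL=24/65, sR=120/481; mL=-1188/2405, mR=12/65; mL+mR=-744/2405 → advance -1; mR−mL=1632/2405 → turn +1·90°
n=5: pose=(-1,1,S); sL=30/41, sR=15/37; mL=-2835/3034, mR=15/41; mL+mR=-1725/3034 → advance -1; mR−mL=3945/3034 → turn +1·90°
n=6: pose=(-1,2,E); sL=120/353, sR=24/37; mL=-8676/13061, mR=60/353; mL+mR=-6456/13061 → advance -1; mR−mL=10896/13061 → turn +1·90°

0 24/65 120/481 -1188/2405 12/65 -2 1 W
1 30/41 15/37 -2835/3034 15/41 -1 1 S
2 120/353 24/37 -8676/13061 60/353 -1 2 E
3 60/257 12/37 -3762/9509 30/257 -2 2 N
4 24/65 120/481 -1188/2405 12/65 -2 1 W
5 30/41 15/37 -2835/3034 15/41 -1 1 S
6 120/353 24/37 -8676/13061 60/353 -1 2 E
final -2 2 N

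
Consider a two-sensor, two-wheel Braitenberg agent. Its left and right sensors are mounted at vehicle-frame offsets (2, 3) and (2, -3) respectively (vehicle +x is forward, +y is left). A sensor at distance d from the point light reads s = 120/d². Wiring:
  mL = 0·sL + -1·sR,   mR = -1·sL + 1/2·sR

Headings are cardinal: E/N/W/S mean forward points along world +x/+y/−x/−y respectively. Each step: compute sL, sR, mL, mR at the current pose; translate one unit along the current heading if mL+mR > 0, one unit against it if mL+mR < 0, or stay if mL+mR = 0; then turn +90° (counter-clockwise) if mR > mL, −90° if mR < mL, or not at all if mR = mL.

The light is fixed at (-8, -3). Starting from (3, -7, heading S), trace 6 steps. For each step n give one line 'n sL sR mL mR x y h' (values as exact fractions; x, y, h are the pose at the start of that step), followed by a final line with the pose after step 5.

n=0: pose=(3,-7,S); sL=15/29, sR=6/5; mL=-6/5, mR=12/145; mL+mR=-162/145 → advance -1; mR−mL=186/145 → turn +1·90°
n=1: pose=(3,-6,E); sL=120/169, sR=24/41; mL=-24/41, mR=-2892/6929; mL+mR=-6948/6929 → advance -1; mR−mL=1164/6929 → turn +1·90°
n=2: pose=(2,-6,N); sL=12/5, sR=12/17; mL=-12/17, mR=-174/85; mL+mR=-234/85 → advance -1; mR−mL=-114/85 → turn -1·90°
n=3: pose=(2,-7,E); sL=24/29, sR=120/193; mL=-120/193, mR=-2892/5597; mL+mR=-6372/5597 → advance -1; mR−mL=588/5597 → turn +1·90°
n=4: pose=(1,-7,N); sL=3, sR=30/37; mL=-30/37, mR=-96/37; mL+mR=-126/37 → advance -1; mR−mL=-66/37 → turn -1·90°
n=5: pose=(1,-8,E); sL=24/25, sR=24/37; mL=-24/37, mR=-588/925; mL+mR=-1188/925 → advance -1; mR−mL=12/925 → turn +1·90°

0 15/29 6/5 -6/5 12/145 3 -7 S
1 120/169 24/41 -24/41 -2892/6929 3 -6 E
2 12/5 12/17 -12/17 -174/85 2 -6 N
3 24/29 120/193 -120/193 -2892/5597 2 -7 E
4 3 30/37 -30/37 -96/37 1 -7 N
5 24/25 24/37 -24/37 -588/925 1 -8 E
final 0 -8 N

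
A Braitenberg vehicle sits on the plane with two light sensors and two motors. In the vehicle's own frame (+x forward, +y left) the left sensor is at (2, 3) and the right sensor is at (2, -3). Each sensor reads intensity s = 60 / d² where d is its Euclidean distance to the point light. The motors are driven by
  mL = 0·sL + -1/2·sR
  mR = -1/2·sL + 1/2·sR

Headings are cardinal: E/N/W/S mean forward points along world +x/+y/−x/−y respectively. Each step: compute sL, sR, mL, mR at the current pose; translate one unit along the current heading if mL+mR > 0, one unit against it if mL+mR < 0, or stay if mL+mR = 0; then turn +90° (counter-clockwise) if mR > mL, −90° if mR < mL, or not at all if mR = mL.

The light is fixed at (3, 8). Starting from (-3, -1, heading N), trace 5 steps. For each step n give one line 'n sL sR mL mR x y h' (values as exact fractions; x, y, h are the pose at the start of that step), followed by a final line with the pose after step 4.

n=0: pose=(-3,-1,N); sL=6/13, sR=30/29; mL=-15/29, mR=108/377; mL+mR=-3/13 → advance -1; mR−mL=303/377 → turn +1·90°
n=1: pose=(-3,-2,W); sL=60/233, sR=60/113; mL=-30/113, mR=3600/26329; mL+mR=-30/233 → advance -1; mR−mL=10590/26329 → turn +1·90°
n=2: pose=(-2,-2,S); sL=15/37, sR=15/52; mL=-15/104, mR=-225/3848; mL+mR=-15/74 → advance -1; mR−mL=165/1924 → turn +1·90°
n=3: pose=(-2,-1,E); sL=4/3, sR=20/51; mL=-10/51, mR=-8/17; mL+mR=-2/3 → advance -1; mR−mL=-14/51 → turn -1·90°
n=4: pose=(-3,-1,S); sL=6/13, sR=30/101; mL=-15/101, mR=-108/1313; mL+mR=-3/13 → advance -1; mR−mL=87/1313 → turn +1·90°

0 6/13 30/29 -15/29 108/377 -3 -1 N
1 60/233 60/113 -30/113 3600/26329 -3 -2 W
2 15/37 15/52 -15/104 -225/3848 -2 -2 S
3 4/3 20/51 -10/51 -8/17 -2 -1 E
4 6/13 30/101 -15/101 -108/1313 -3 -1 S
final -3 0 E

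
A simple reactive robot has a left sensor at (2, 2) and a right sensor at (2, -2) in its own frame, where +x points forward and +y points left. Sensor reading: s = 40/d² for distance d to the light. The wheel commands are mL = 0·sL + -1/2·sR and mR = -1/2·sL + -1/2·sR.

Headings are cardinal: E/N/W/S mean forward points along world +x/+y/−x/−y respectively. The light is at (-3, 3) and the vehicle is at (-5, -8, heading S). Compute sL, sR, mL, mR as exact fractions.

left sensor world pos  = (-3, -10); dL² = 169
right sensor world pos = (-7, -10); dR² = 185
sL = 40/169 = 40/169
sR = 40/185 = 8/37
mL = 0·sL + -1/2·sR = -4/37
mR = -1/2·sL + -1/2·sR = -1416/6253

40/169 8/37 -4/37 -1416/6253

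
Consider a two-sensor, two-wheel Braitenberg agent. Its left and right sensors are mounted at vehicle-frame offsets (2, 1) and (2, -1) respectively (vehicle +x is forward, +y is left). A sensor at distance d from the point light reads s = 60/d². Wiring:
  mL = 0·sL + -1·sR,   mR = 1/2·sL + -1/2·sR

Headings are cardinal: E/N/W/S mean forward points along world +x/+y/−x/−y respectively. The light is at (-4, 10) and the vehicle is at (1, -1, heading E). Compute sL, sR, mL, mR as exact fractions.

left sensor world pos  = (3, 0); dL² = 149
right sensor world pos = (3, -2); dR² = 193
sL = 60/149 = 60/149
sR = 60/193 = 60/193
mL = 0·sL + -1·sR = -60/193
mR = 1/2·sL + -1/2·sR = 1320/28757

60/149 60/193 -60/193 1320/28757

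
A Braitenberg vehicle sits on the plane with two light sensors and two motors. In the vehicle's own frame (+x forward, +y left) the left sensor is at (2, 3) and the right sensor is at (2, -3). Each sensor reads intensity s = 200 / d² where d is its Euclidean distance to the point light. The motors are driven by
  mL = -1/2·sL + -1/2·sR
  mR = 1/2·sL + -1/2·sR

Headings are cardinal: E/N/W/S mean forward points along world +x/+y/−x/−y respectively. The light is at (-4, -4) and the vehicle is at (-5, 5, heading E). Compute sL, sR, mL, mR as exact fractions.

left sensor world pos  = (-3, 8); dL² = 145
right sensor world pos = (-3, 2); dR² = 37
sL = 200/145 = 40/29
sR = 200/37 = 200/37
mL = -1/2·sL + -1/2·sR = -3640/1073
mR = 1/2·sL + -1/2·sR = -2160/1073

40/29 200/37 -3640/1073 -2160/1073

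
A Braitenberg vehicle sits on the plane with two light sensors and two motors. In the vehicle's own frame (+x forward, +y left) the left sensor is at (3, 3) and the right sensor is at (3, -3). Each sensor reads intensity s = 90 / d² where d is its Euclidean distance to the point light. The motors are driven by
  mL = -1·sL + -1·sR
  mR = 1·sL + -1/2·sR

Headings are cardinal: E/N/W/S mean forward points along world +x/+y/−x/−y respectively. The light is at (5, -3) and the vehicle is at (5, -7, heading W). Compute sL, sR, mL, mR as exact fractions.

left sensor world pos  = (2, -10); dL² = 58
right sensor world pos = (2, -4); dR² = 10
sL = 90/58 = 45/29
sR = 90/10 = 9
mL = -1·sL + -1·sR = -306/29
mR = 1·sL + -1/2·sR = -171/58

45/29 9 -306/29 -171/58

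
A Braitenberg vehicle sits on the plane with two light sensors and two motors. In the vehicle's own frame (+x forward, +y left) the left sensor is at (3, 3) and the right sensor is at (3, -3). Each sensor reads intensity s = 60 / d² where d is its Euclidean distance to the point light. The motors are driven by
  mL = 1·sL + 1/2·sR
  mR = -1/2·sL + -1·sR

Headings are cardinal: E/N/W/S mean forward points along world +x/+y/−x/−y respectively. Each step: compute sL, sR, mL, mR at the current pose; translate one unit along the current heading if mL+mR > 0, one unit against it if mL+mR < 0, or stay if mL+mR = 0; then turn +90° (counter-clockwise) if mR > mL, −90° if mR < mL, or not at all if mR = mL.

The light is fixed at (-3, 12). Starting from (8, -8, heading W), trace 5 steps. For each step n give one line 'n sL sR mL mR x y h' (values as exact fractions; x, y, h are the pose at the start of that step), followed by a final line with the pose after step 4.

0 60/593 60/353 38970/209329 -46170/209329 8 -8 W
1 6/37 30/257 2097/9509 -1881/9509 9 -8 N
2 60/481 60/709 56970/341029 -50130/341029 9 -7 E
3 3/37 15/146 1431/10804 -387/2701 10 -7 S
4 60/541 12/65 7146/35165 -8442/35165 10 -6 W
final 11 -6 N

n=0: pose=(8,-8,W); sL=60/593, sR=60/353; mL=38970/209329, mR=-46170/209329; mL+mR=-7200/209329 → advance -1; mR−mL=-85140/209329 → turn -1·90°
n=1: pose=(9,-8,N); sL=6/37, sR=30/257; mL=2097/9509, mR=-1881/9509; mL+mR=216/9509 → advance +1; mR−mL=-3978/9509 → turn -1·90°
n=2: pose=(9,-7,E); sL=60/481, sR=60/709; mL=56970/341029, mR=-50130/341029; mL+mR=6840/341029 → advance +1; mR−mL=-107100/341029 → turn -1·90°
n=3: pose=(10,-7,S); sL=3/37, sR=15/146; mL=1431/10804, mR=-387/2701; mL+mR=-117/10804 → advance -1; mR−mL=-2979/10804 → turn -1·90°
n=4: pose=(10,-6,W); sL=60/541, sR=12/65; mL=7146/35165, mR=-8442/35165; mL+mR=-1296/35165 → advance -1; mR−mL=-15588/35165 → turn -1·90°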